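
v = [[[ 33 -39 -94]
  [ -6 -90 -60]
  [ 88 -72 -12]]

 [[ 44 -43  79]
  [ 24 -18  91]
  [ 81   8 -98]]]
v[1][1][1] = -18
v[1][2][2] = -98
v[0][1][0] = -6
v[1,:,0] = [44, 24, 81]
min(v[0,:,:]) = -94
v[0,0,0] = 33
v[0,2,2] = -12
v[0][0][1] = -39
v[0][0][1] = -39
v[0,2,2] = -12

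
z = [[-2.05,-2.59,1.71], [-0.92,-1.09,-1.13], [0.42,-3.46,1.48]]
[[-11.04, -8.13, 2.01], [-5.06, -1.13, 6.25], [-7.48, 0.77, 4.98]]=z @ [[2.34, 3.34, -0.02],[2.51, -0.39, -2.69],[0.15, -1.34, -2.92]]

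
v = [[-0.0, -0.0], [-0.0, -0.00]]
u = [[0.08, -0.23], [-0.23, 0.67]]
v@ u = [[0.00, 0.00],  [0.0, 0.0]]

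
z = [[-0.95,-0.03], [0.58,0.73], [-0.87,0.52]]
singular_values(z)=[1.41, 0.9]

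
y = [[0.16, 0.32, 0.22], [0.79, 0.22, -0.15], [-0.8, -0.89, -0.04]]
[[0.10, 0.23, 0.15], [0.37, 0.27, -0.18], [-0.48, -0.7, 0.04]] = y @ [[0.41, 0.17, -0.08], [0.17, 0.63, -0.01], [-0.08, -0.01, 0.77]]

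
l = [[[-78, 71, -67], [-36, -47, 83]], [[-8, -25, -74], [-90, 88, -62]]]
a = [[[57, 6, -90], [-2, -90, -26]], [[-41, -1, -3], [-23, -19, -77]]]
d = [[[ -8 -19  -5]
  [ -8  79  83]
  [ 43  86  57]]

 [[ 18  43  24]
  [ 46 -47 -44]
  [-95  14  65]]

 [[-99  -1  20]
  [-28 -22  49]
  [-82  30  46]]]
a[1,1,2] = -77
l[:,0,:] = [[-78, 71, -67], [-8, -25, -74]]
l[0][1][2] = 83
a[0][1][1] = -90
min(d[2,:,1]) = -22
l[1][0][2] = -74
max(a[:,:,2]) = -3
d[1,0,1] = 43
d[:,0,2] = [-5, 24, 20]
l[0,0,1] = 71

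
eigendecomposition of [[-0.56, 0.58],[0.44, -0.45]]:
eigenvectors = [[-0.79, -0.72],[0.62, -0.7]]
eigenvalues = [-1.01, 0.0]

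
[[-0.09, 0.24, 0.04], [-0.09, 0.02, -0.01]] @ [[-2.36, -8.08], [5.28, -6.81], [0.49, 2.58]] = [[1.50, -0.80], [0.31, 0.57]]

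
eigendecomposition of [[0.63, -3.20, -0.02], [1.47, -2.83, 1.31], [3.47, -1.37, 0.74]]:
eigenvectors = [[(0.06+0.5j),0.06-0.50j,-0.65+0.00j], [0.34-0.01j,(0.34+0.01j),(-0.59+0j)], [0.79+0.00j,(0.79-0j),(0.48+0j)]]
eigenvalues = [(0.41+2.2j), (0.41-2.2j), (-2.28+0j)]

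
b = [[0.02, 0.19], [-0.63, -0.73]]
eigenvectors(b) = [[0.64, -0.34], [-0.77, 0.94]]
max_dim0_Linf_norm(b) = 0.73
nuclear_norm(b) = 1.08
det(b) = 0.11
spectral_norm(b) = 0.98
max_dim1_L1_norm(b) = 1.36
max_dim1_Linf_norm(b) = 0.73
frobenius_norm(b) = 0.98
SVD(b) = [[-0.16,0.99], [0.99,0.16]] @ diag([0.977102977747646, 0.10756286941451107]) @ [[-0.64,-0.77], [-0.77,0.64]]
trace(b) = -0.71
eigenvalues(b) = [-0.21, -0.5]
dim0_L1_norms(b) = [0.65, 0.92]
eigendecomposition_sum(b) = [[-0.38,-0.14], [0.46,0.17]] + [[0.4, 0.33], [-1.09, -0.90]]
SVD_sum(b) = [[0.1, 0.12], [-0.62, -0.74]] + [[-0.08,  0.07], [-0.01,  0.01]]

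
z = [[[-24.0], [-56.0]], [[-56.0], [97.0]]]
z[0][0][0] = -24.0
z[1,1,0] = 97.0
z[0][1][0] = -56.0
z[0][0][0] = -24.0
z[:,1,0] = [-56.0, 97.0]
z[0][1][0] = -56.0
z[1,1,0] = 97.0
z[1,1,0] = 97.0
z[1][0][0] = -56.0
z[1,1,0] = 97.0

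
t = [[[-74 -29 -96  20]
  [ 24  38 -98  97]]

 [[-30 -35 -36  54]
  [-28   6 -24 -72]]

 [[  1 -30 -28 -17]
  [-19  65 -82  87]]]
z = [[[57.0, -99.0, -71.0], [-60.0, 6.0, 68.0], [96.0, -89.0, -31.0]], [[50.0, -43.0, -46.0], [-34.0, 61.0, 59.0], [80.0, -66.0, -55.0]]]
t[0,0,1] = -29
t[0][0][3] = 20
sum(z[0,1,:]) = 14.0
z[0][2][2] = -31.0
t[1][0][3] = 54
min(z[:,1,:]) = -60.0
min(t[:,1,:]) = -98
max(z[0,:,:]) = 96.0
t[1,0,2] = -36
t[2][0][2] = -28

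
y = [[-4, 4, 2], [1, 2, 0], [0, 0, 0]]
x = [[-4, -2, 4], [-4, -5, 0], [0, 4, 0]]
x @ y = [[14, -20, -8], [11, -26, -8], [4, 8, 0]]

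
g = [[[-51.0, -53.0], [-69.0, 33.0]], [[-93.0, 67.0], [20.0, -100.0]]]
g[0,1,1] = 33.0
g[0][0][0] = -51.0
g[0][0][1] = -53.0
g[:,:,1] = [[-53.0, 33.0], [67.0, -100.0]]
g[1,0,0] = -93.0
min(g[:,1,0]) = -69.0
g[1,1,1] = -100.0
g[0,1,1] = 33.0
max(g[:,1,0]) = 20.0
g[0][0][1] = -53.0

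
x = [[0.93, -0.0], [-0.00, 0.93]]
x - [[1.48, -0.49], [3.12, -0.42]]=[[-0.55, 0.49], [-3.12, 1.35]]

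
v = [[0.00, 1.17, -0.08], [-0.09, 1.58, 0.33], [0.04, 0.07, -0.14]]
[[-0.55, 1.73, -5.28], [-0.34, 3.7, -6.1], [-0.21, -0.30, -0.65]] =v@[[-4.36, 1.45, -1.39],  [-0.47, 1.71, -4.37],  [0.04, 3.43, 2.06]]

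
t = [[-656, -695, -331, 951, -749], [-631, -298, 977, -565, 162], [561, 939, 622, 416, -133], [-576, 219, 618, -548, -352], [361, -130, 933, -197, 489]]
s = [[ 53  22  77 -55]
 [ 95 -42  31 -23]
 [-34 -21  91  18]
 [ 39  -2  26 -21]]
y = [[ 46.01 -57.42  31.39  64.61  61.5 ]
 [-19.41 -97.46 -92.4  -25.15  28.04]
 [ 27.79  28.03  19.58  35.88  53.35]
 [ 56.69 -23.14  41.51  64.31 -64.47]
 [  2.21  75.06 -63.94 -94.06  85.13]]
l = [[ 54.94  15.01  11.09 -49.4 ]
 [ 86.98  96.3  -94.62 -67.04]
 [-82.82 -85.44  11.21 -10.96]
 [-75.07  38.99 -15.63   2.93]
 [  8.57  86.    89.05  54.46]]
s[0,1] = 22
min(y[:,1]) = -97.46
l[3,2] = -15.63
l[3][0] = -75.07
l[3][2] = -15.63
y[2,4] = 53.35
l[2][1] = -85.44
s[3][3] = -21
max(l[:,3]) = 54.46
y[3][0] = 56.69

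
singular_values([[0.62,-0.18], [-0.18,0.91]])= [1.0, 0.53]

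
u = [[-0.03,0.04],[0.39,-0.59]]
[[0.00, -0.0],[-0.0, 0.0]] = u @ [[-0.01, 0.02], [-0.0, 0.01]]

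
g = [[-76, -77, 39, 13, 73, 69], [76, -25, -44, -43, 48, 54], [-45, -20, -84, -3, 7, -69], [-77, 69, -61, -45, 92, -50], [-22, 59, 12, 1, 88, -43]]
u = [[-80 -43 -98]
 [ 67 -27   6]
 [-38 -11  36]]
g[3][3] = -45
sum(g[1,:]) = 66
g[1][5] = 54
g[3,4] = 92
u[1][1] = -27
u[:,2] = [-98, 6, 36]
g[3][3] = -45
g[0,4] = 73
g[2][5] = -69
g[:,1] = [-77, -25, -20, 69, 59]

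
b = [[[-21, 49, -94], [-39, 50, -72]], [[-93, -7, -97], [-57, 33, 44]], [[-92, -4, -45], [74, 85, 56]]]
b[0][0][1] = 49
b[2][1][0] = 74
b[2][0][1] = -4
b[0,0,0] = -21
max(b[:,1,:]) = 85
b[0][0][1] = 49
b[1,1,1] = 33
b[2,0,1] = -4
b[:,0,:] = [[-21, 49, -94], [-93, -7, -97], [-92, -4, -45]]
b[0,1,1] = 50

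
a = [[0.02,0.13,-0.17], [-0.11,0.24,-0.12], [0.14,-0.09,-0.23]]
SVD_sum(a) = [[-0.02, 0.14, -0.16], [-0.02, 0.17, -0.19], [-0.01, 0.07, -0.07]] + [[0.02, -0.02, -0.02], [-0.08, 0.07, 0.08], [0.16, -0.15, -0.15]] + [[0.02, 0.01, 0.01], [-0.01, -0.01, -0.00], [-0.01, -0.0, -0.0]]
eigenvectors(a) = [[0.72+0.00j, (0.72-0j), 0.45+0.00j], [0.65+0.18j, (0.65-0.18j), (0.34+0j)], [0.12-0.06j, 0.12+0.06j, 0.82+0.00j]]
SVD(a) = [[0.61,-0.12,-0.79], [0.74,0.44,0.51], [0.28,-0.89,0.36]] @ diag([0.3475851636813033, 0.29895995070065684, 0.026598907227600287]) @ [[-0.09, 0.67, -0.74], [-0.59, 0.57, 0.58], [-0.81, -0.48, -0.34]]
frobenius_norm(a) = 0.46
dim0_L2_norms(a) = [0.18, 0.29, 0.31]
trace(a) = 0.03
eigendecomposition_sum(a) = [[-0.02+0.24j,  (0.09-0.23j),  (-0.03-0.03j)], [-0.08+0.21j,  (0.14-0.19j),  -0.01-0.04j], [(0.02+0.04j),  (-0.01-0.04j),  -0.01-0.00j]] + [[(-0.02-0.24j), (0.09+0.23j), -0.03+0.03j],[(-0.08-0.21j), (0.14+0.19j), -0.01+0.04j],[0.02-0.04j, -0.01+0.04j, -0.01+0.00j]] + [[0.06+0.00j, (-0.04-0j), -0.12-0.00j], [0.04+0.00j, (-0.03-0j), (-0.09-0j)], [0.10+0.00j, (-0.08-0j), -0.22-0.00j]]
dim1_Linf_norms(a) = [0.17, 0.24, 0.23]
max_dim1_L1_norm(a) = 0.47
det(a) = -0.00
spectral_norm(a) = 0.35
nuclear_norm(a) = 0.67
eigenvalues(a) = [(0.11+0.05j), (0.11-0.05j), (-0.19+0j)]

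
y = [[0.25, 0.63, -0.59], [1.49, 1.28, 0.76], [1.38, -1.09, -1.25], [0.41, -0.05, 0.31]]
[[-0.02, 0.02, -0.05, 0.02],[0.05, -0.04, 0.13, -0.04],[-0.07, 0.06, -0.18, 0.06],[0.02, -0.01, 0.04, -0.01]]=y @ [[0.00, -0.0, 0.0, -0.00], [0.01, -0.01, 0.03, -0.01], [0.05, -0.04, 0.12, -0.04]]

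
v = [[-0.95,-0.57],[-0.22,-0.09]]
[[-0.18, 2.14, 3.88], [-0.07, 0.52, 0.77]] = v@ [[0.59, -2.53, -2.27], [-0.67, 0.46, -3.02]]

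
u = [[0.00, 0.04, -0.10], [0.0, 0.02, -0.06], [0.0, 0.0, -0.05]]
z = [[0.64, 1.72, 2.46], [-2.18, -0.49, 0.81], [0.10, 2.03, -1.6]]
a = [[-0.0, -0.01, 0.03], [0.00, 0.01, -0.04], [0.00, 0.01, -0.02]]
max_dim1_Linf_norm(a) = 0.04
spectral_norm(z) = 3.08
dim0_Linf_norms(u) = [0.0, 0.04, 0.1]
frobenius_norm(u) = 0.13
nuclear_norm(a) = 0.06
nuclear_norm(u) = 0.15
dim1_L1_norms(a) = [0.04, 0.05, 0.03]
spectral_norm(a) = 0.06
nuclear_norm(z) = 7.92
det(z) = -17.18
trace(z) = -1.45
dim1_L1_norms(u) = [0.14, 0.08, 0.05]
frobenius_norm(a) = 0.06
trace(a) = -0.01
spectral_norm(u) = 0.13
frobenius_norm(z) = 4.66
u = z @ a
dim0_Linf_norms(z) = [2.18, 2.03, 2.46]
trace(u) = -0.03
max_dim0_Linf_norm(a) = 0.04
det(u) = 0.00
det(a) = 0.00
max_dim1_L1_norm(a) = 0.05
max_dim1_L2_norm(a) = 0.04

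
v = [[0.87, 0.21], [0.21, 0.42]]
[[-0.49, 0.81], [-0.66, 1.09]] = v@[[-0.21, 0.35], [-1.47, 2.43]]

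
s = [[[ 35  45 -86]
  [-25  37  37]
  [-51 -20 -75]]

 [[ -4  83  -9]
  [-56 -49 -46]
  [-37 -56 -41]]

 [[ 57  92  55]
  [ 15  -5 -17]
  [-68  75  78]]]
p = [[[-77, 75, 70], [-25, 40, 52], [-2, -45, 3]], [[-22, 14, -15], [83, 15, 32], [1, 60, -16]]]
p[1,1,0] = 83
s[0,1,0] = -25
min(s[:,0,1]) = 45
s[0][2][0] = -51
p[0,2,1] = -45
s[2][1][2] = -17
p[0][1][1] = 40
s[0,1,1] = 37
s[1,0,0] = -4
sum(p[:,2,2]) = -13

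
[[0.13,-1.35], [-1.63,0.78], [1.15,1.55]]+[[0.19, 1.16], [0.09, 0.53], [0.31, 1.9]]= [[0.32, -0.19],[-1.54, 1.31],[1.46, 3.45]]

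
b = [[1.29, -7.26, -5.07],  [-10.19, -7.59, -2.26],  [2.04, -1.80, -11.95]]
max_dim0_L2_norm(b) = 13.18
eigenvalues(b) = [5.99, -10.16, -14.08]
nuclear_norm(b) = 31.88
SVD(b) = [[0.51, 0.12, 0.85], [0.6, -0.76, -0.25], [0.62, 0.63, -0.47]] @ diag([15.271271793789415, 11.88656739322117, 4.725491869279102]) @ [[-0.27,-0.61,-0.74], [0.78,0.31,-0.55], [0.57,-0.72,0.39]]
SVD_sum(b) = [[-2.14, -4.83, -5.83], [-2.48, -5.59, -6.75], [-2.56, -5.77, -6.97]] + [[1.15, 0.47, -0.81], [-7.04, -2.86, 4.95], [5.85, 2.37, -4.12]] + [[2.28,-2.9,1.57], [-0.67,0.85,-0.46], [-1.25,1.60,-0.86]]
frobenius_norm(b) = 19.92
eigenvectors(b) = [[-0.78, 0.31, 0.48], [0.61, 0.82, 0.84], [-0.15, -0.47, 0.25]]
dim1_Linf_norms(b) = [7.26, 10.19, 11.95]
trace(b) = -18.25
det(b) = 857.79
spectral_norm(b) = 15.27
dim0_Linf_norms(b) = [10.19, 7.59, 11.95]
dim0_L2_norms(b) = [10.47, 10.66, 13.18]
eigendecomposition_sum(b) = [[4.43, -2.24, -0.97], [-3.46, 1.75, 0.76], [0.85, -0.43, -0.19]] + [[-1.39, -0.62, 4.73], [-3.66, -1.62, 12.45], [2.1, 0.93, -7.15]] + [[-1.75, -4.4, -8.83], [-3.06, -7.72, -15.47], [-0.91, -2.30, -4.62]]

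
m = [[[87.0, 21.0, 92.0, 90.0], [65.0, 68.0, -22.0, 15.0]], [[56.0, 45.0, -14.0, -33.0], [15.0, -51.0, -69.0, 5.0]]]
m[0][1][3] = 15.0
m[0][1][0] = 65.0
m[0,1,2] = -22.0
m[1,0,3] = -33.0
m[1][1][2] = -69.0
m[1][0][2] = -14.0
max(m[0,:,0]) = 87.0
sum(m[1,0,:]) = 54.0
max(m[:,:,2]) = 92.0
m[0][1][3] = 15.0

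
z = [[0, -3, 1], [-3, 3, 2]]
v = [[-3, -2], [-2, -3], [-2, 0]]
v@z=[[6, 3, -7], [9, -3, -8], [0, 6, -2]]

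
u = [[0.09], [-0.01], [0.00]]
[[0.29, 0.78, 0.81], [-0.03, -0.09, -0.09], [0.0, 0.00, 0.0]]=u @ [[3.25, 8.72, 9.05]]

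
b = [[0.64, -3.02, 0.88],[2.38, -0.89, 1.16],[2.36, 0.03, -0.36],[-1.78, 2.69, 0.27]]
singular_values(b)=[5.04, 2.68, 1.32]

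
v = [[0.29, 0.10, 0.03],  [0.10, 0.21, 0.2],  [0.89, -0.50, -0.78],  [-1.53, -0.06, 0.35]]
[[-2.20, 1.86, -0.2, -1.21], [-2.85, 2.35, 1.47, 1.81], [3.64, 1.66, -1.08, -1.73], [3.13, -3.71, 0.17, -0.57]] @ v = [[1.22,0.34,0.04], [-2.05,-0.64,-0.13], [2.91,1.36,0.68], [1.56,-0.52,-0.98]]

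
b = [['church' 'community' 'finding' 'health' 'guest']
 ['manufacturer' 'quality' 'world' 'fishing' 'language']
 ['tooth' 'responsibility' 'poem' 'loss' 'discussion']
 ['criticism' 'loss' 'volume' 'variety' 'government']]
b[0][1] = 'community'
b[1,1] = 'quality'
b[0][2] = 'finding'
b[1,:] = ['manufacturer', 'quality', 'world', 'fishing', 'language']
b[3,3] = 'variety'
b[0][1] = 'community'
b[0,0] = 'church'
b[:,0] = ['church', 'manufacturer', 'tooth', 'criticism']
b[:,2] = ['finding', 'world', 'poem', 'volume']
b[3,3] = 'variety'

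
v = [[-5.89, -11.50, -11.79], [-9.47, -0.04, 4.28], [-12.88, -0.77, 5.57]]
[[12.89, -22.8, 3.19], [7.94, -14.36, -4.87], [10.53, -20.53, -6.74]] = v @ [[-1.37, 1.42, 0.16],[0.78, 1.46, 0.44],[-1.17, -0.20, -0.78]]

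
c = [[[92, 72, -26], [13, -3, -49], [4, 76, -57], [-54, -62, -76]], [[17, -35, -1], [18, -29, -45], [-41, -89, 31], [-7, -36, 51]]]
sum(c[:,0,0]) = 109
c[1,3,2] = 51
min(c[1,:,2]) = -45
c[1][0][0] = 17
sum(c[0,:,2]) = -208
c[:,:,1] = [[72, -3, 76, -62], [-35, -29, -89, -36]]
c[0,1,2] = -49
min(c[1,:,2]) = -45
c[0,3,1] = -62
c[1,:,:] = [[17, -35, -1], [18, -29, -45], [-41, -89, 31], [-7, -36, 51]]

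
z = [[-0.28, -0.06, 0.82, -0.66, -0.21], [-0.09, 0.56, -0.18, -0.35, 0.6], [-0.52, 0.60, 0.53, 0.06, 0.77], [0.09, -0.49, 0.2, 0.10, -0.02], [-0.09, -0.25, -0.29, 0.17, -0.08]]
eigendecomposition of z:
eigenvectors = [[(0.32-0.49j), 0.32+0.49j, (0.26+0j), 0.77+0.00j, 0.77-0.00j], [(0.3+0.15j), 0.30-0.15j, (0.64+0j), (0.1-0.31j), 0.10+0.31j], [(0.65+0j), (0.65-0j), -0.23+0.00j, (0.17+0.04j), (0.17-0.04j)], [-0.13-0.05j, (-0.13+0.05j), -0.61+0.00j, 0.12-0.34j, (0.12+0.34j)], [-0.15+0.29j, -0.15-0.29j, -0.31+0.00j, 0.24+0.29j, (0.24-0.29j)]]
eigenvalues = [(0.36+0.87j), (0.36-0.87j), (0.64+0j), (-0.27+0.27j), (-0.27-0.27j)]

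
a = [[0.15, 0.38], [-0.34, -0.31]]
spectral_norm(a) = 0.60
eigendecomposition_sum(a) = [[0.08+0.17j, 0.19+0.06j],  [(-0.17-0.05j), (-0.16+0.1j)]] + [[0.08-0.17j,0.19-0.06j], [-0.17+0.05j,(-0.15-0.1j)]]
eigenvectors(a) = [[0.73+0.00j, (0.73-0j)], [-0.44+0.53j, (-0.44-0.53j)]]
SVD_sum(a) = [[0.23, 0.32], [-0.27, -0.36]] + [[-0.08, 0.06], [-0.07, 0.05]]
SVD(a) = [[-0.66, 0.75],[0.75, 0.66]] @ diag([0.5996497059040193, 0.1379138506794116]) @ [[-0.59, -0.81], [-0.81, 0.59]]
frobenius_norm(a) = 0.62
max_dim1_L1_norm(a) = 0.65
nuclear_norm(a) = 0.74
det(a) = 0.08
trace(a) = -0.16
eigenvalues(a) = [(-0.08+0.28j), (-0.08-0.28j)]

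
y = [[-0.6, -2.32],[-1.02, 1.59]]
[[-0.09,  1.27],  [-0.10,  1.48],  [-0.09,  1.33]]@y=[[-1.24, 2.23], [-1.45, 2.59], [-1.30, 2.32]]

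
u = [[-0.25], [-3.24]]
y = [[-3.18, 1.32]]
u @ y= [[0.8, -0.33], [10.30, -4.28]]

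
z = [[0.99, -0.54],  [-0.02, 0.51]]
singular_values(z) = [1.16, 0.43]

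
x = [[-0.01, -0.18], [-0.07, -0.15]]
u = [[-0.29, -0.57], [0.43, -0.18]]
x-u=[[0.28,0.39], [-0.50,0.03]]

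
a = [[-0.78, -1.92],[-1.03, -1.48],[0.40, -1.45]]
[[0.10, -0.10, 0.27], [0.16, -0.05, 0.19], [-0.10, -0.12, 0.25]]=a @ [[-0.18, -0.05, 0.05],[0.02, 0.07, -0.16]]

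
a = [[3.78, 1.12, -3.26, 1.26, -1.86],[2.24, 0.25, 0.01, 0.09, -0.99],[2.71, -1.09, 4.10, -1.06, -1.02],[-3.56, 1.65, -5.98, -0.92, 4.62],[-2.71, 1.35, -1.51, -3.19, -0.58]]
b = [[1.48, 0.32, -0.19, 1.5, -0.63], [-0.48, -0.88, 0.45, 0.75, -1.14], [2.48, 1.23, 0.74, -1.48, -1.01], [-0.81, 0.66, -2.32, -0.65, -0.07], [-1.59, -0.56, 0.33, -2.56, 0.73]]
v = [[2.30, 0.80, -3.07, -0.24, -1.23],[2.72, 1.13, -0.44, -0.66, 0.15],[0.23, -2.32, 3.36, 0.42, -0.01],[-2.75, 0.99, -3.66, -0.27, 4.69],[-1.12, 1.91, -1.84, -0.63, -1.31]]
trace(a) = 6.63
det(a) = 55.92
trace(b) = 1.42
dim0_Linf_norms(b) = [2.48, 1.23, 2.32, 2.56, 1.14]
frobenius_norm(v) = 9.88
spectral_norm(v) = 7.39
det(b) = 9.00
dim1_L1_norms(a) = [11.28, 3.58, 9.98, 16.73, 9.34]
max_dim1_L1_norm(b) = 6.94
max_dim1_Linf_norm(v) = 4.69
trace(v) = 5.21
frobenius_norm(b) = 6.03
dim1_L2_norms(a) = [5.59, 2.46, 5.24, 8.56, 4.69]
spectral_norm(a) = 10.28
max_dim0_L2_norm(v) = 6.14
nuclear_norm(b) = 11.52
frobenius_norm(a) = 12.65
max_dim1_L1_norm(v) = 12.36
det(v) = 53.67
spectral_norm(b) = 4.13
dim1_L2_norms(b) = [2.23, 1.75, 3.38, 2.63, 3.17]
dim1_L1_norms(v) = [7.64, 5.1, 6.34, 12.36, 6.81]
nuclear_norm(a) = 22.18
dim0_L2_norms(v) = [4.64, 3.45, 6.14, 1.07, 5.02]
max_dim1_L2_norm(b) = 3.38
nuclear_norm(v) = 17.83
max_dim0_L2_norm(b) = 3.46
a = v + b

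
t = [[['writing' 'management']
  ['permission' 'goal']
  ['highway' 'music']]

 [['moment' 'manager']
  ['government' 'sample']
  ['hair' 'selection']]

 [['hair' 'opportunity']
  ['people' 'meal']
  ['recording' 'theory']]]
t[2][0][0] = 'hair'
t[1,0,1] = 'manager'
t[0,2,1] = 'music'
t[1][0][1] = 'manager'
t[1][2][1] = 'selection'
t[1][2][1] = 'selection'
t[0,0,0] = 'writing'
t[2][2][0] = 'recording'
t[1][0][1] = 'manager'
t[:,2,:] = [['highway', 'music'], ['hair', 'selection'], ['recording', 'theory']]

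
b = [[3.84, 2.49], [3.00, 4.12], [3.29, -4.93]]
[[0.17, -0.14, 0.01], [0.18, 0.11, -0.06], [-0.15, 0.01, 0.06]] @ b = [[0.27, -0.20], [0.82, 1.2], [-0.35, -0.63]]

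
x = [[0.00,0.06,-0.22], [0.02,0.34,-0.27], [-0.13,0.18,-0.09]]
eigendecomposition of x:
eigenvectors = [[(-0.73+0j),(0.03-0.33j),0.03+0.33j], [(-0.3+0j),(-0.8+0j),-0.80-0.00j], [-0.61+0.00j,(-0.4+0.29j),-0.40-0.29j]]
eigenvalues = [(-0.16+0j), (0.2+0.1j), (0.2-0.1j)]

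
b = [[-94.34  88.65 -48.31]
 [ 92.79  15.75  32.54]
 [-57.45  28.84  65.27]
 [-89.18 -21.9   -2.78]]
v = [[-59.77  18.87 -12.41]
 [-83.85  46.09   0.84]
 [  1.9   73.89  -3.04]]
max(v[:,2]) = 0.84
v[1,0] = -83.85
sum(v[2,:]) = 72.75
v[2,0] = 1.9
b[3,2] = -2.78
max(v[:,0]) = 1.9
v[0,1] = 18.87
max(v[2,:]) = 73.89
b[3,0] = -89.18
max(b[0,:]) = 88.65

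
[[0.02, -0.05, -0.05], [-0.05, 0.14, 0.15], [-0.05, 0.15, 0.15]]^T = [[0.02, -0.05, -0.05], [-0.05, 0.14, 0.15], [-0.05, 0.15, 0.15]]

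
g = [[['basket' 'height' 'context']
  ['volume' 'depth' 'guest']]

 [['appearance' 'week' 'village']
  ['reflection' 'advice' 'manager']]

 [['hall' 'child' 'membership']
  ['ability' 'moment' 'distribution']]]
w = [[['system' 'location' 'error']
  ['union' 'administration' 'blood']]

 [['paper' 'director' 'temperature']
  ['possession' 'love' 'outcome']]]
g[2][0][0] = 'hall'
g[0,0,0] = 'basket'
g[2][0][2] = 'membership'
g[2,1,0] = 'ability'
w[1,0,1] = 'director'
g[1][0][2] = 'village'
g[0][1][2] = 'guest'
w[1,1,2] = 'outcome'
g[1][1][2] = 'manager'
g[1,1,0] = 'reflection'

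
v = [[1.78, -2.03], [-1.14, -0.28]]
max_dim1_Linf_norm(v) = 2.03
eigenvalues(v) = [2.59, -1.09]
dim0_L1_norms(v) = [2.92, 2.31]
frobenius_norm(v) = 2.94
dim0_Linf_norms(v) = [1.78, 2.03]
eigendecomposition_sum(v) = [[2.02, -1.43], [-0.80, 0.57]] + [[-0.24,  -0.6], [-0.34,  -0.85]]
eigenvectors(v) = [[0.93, 0.58],[-0.37, 0.82]]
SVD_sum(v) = [[1.94, -1.86],[-0.45, 0.44]] + [[-0.16, -0.17], [-0.69, -0.72]]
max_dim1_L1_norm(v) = 3.81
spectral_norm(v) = 2.76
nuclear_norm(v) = 3.78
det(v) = -2.81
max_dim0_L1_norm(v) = 2.92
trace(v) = 1.50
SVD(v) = [[-0.97,0.23], [0.23,0.97]] @ diag([2.762351989447801, 1.018190299695385]) @ [[-0.72, 0.69], [-0.69, -0.72]]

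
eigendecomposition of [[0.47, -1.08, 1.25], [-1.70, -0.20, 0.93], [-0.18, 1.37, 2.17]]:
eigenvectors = [[(0.55+0j), 0.49-0.33j, 0.49+0.33j], [0.79+0.00j, 0.25j, -0.25j], [-0.26+0.00j, 0.77+0.00j, 0.77-0.00j]]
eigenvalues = [(-1.68+0j), (2.06+0.52j), (2.06-0.52j)]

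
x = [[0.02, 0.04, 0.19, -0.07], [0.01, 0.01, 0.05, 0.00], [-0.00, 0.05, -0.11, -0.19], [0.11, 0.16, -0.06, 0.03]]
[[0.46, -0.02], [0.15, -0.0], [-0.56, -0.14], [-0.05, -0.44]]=x @ [[1.13, 0.54], [-0.29, -2.91], [2.82, 0.38], [1.23, -0.23]]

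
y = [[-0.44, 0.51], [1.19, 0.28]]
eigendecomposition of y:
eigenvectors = [[-0.72, -0.39], [0.70, -0.92]]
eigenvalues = [-0.94, 0.78]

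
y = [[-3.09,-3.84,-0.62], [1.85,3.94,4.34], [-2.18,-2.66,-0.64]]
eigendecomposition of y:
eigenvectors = [[-0.52+0.33j, -0.52-0.33j, (-0.7+0j)], [0.66+0.00j, 0.66-0.00j, (0.67+0j)], [-0.39+0.18j, (-0.39-0.18j), -0.25+0.00j]]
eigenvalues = [(-0.07+2.15j), (-0.07-2.15j), (0.35+0j)]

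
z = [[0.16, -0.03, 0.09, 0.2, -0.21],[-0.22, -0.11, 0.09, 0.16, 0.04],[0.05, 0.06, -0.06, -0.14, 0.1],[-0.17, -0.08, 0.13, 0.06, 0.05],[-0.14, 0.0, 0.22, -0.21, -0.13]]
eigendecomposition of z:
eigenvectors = [[(-0.35+0j), (-0.26-0.31j), (-0.26+0.31j), (0.6+0j), (-0.21+0j)], [-0.19+0.00j, 0.64+0.00j, (0.64-0j), -0.72+0.00j, (0.92+0j)], [(0.32+0j), (-0.14+0.17j), -0.14-0.17j, (0.21+0j), 0.16+0.00j], [(-0.2+0j), 0.46+0.18j, (0.46-0.18j), -0.28+0.00j, 0.28+0.00j], [(-0.83+0j), (-0.12+0.34j), -0.12-0.34j, 0.09+0.00j, (0.05+0j)]]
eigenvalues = [(-0.32+0j), (0.07+0.2j), (0.07-0.2j), (0.1+0j), (0.01+0j)]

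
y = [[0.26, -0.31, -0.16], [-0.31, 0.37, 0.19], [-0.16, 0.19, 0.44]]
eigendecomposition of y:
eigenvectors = [[-0.53,0.77,0.36],[0.63,0.64,-0.44],[0.57,0.0,0.82]]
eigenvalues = [0.8, 0.0, 0.27]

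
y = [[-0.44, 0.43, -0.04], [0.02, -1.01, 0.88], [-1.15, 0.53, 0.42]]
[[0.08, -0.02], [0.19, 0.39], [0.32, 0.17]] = y @ [[-0.27, 0.03], [-0.08, 0.02], [0.13, 0.47]]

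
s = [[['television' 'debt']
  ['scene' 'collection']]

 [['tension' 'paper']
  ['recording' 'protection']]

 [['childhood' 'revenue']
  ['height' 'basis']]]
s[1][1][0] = 'recording'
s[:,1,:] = [['scene', 'collection'], ['recording', 'protection'], ['height', 'basis']]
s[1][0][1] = 'paper'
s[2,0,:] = ['childhood', 'revenue']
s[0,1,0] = 'scene'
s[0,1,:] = ['scene', 'collection']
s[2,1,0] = 'height'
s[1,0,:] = ['tension', 'paper']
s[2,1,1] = 'basis'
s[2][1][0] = 'height'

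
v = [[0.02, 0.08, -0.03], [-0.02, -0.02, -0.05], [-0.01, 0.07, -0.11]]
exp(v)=[[1.02,0.08,-0.03],[-0.02,0.98,-0.05],[-0.01,0.07,0.89]]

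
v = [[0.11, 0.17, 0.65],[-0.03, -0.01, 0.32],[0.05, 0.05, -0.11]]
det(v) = -0.000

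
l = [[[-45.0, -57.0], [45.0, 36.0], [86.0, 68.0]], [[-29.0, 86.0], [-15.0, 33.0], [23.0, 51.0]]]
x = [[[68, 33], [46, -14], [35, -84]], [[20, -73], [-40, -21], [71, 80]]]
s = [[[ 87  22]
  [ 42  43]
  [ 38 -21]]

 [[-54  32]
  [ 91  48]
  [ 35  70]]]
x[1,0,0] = 20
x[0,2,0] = 35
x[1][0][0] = 20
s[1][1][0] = 91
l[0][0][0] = -45.0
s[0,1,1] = 43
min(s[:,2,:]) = -21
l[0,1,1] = 36.0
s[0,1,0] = 42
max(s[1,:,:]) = 91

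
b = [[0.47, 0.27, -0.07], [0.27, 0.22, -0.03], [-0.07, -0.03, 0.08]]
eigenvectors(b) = [[0.84, 0.54, -0.11], [0.53, -0.74, 0.40], [-0.13, 0.40, 0.91]]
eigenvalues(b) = [0.65, 0.04, 0.08]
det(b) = 0.00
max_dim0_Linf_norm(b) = 0.47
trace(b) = 0.77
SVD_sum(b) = [[0.46, 0.29, -0.07],[0.29, 0.18, -0.05],[-0.07, -0.05, 0.01]] + [[0.0,  -0.00,  -0.01], [-0.0,  0.01,  0.03], [-0.01,  0.03,  0.06]] + [[0.01, -0.02, 0.01], [-0.02, 0.02, -0.01], [0.01, -0.01, 0.01]]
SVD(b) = [[-0.84, -0.11, -0.54], [-0.53, 0.40, 0.74], [0.13, 0.91, -0.4]] @ diag([0.6523995153838374, 0.07553247670692789, 0.042068007909234616]) @ [[-0.84, -0.53, 0.13], [-0.11, 0.4, 0.91], [-0.54, 0.74, -0.40]]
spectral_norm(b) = 0.65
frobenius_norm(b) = 0.66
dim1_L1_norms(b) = [0.81, 0.52, 0.18]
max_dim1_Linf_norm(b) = 0.47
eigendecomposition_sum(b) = [[0.46,0.29,-0.07], [0.29,0.18,-0.05], [-0.07,-0.05,0.01]] + [[0.01, -0.02, 0.01], [-0.02, 0.02, -0.01], [0.01, -0.01, 0.01]] + [[0.00, -0.0, -0.01],[-0.00, 0.01, 0.03],[-0.01, 0.03, 0.06]]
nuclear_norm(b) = 0.77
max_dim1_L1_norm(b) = 0.81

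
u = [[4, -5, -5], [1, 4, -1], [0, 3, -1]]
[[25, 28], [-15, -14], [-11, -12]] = u @ [[0, 2], [-4, -4], [-1, 0]]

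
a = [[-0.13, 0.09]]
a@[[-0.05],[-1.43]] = [[-0.12]]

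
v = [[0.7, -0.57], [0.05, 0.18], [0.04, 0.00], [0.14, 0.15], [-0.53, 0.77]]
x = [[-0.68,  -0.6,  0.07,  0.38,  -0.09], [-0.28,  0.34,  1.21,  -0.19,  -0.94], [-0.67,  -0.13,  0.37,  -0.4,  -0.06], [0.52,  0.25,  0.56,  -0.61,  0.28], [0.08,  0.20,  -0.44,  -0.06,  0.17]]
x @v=[[-0.40,0.27], [0.34,-0.53], [-0.48,0.25], [0.17,-0.13], [-0.05,0.11]]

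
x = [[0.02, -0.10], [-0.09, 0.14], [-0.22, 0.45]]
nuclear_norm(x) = 0.57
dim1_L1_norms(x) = [0.12, 0.23, 0.67]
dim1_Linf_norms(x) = [0.1, 0.14, 0.45]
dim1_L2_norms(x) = [0.1, 0.17, 0.5]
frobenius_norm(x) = 0.54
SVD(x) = [[-0.18, -0.81],[0.31, -0.59],[0.93, 0.03]] @ diag([0.5366123828207726, 0.03235970647908515]) @ [[-0.44, 0.90], [0.9, 0.44]]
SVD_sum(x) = [[0.04,  -0.09],[-0.07,  0.15],[-0.22,  0.45]] + [[-0.02, -0.01], [-0.02, -0.01], [0.0, 0.0]]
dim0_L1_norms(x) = [0.33, 0.69]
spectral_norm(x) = 0.54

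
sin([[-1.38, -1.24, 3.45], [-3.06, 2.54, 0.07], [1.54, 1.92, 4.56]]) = [[-0.32, 0.18, -0.81], [0.65, -1.09, 0.11], [-0.29, -0.52, -1.68]]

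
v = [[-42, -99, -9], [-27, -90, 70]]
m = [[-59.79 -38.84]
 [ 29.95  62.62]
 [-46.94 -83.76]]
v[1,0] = -27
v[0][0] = -42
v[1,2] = 70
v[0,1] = -99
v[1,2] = 70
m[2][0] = -46.94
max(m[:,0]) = 29.95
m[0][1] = -38.84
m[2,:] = [-46.94, -83.76]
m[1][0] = 29.95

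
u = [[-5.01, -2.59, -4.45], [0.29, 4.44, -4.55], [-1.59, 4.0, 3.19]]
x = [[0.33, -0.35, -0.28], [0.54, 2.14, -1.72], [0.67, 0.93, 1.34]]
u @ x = [[-6.03, -7.93, -0.11],  [-0.56, 5.17, -13.82],  [3.77, 12.08, -2.16]]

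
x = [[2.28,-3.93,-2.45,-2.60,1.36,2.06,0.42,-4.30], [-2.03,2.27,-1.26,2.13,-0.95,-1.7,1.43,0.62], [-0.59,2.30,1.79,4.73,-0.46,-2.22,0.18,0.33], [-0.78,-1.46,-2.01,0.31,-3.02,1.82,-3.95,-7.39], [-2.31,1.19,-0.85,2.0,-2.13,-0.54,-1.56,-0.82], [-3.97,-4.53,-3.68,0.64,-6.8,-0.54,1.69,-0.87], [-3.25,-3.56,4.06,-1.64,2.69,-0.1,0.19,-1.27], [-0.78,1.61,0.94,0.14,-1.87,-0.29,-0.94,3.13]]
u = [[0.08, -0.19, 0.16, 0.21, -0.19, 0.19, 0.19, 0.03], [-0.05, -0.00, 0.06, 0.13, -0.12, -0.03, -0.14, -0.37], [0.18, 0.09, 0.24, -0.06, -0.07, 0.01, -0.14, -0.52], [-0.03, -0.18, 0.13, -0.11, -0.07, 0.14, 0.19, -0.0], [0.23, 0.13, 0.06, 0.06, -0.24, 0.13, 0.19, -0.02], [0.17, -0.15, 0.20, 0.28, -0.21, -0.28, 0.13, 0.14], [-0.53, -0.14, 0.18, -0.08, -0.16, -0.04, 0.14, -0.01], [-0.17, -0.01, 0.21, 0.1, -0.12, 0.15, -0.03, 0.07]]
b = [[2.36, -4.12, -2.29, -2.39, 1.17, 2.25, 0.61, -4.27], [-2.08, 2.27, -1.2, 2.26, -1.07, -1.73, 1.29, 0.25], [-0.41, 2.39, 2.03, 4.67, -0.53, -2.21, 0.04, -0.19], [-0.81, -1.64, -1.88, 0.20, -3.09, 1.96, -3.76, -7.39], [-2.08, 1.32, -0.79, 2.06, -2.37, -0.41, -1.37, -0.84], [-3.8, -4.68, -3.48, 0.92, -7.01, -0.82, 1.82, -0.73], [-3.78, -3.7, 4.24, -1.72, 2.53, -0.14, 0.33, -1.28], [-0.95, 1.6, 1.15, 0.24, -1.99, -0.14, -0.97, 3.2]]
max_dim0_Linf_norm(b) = 7.39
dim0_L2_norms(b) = [6.68, 8.39, 6.81, 6.39, 8.8, 4.2, 4.73, 9.28]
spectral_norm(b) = 12.53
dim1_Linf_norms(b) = [4.27, 2.27, 4.67, 7.39, 2.37, 7.01, 4.24, 3.2]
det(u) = 0.00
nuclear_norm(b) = 45.56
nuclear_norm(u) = 3.38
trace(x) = 7.30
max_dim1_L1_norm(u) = 1.56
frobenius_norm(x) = 19.88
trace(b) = 7.20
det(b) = -12990.13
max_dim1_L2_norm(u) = 0.63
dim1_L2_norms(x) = [7.63, 4.65, 6.04, 9.46, 4.41, 10.02, 7.16, 4.29]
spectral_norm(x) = 12.58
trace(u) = -0.10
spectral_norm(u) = 0.76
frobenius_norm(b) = 20.15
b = x + u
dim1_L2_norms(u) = [0.47, 0.44, 0.63, 0.35, 0.43, 0.57, 0.62, 0.35]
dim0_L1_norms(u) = [1.44, 0.89, 1.24, 1.03, 1.18, 0.97, 1.15, 1.16]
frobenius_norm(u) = 1.40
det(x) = -491.10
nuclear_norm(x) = 44.48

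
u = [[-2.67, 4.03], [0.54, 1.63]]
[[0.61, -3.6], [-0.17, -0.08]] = u @ [[-0.26, 0.85], [-0.02, -0.33]]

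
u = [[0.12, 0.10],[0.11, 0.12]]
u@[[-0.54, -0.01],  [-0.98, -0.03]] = [[-0.16, -0.00], [-0.18, -0.0]]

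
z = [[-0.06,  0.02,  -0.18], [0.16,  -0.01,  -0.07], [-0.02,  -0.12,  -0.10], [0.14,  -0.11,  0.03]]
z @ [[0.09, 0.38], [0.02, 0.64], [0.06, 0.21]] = [[-0.02, -0.05], [0.01, 0.04], [-0.01, -0.11], [0.01, -0.01]]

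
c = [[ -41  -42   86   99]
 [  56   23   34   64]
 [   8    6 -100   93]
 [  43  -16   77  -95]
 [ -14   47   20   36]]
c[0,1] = -42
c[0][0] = -41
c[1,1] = 23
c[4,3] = 36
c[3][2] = 77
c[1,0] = 56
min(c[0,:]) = -42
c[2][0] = 8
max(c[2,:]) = 93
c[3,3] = -95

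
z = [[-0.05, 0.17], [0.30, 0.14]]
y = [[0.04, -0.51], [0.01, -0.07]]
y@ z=[[-0.16, -0.06], [-0.02, -0.01]]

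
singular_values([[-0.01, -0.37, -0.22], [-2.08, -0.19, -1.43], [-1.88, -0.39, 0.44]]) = [2.96, 1.26, 0.38]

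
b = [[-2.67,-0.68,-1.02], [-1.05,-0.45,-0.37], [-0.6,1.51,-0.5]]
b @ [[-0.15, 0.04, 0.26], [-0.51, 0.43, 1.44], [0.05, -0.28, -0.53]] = [[0.70, -0.11, -1.13],[0.37, -0.13, -0.72],[-0.71, 0.77, 2.28]]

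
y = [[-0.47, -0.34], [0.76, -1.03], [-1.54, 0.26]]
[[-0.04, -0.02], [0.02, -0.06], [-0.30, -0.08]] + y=[[-0.51,-0.36], [0.78,-1.09], [-1.84,0.18]]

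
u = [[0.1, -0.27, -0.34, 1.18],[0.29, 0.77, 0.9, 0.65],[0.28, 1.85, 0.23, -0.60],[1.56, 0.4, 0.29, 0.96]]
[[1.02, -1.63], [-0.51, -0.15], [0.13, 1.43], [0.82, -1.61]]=u @ [[0.37, -0.54], [0.35, 0.44], [-1.36, 0.43], [0.52, -1.11]]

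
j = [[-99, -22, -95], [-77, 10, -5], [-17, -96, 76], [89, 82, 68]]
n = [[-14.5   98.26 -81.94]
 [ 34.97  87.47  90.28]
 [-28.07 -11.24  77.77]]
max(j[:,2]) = 76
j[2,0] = -17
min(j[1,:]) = -77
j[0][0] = -99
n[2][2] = 77.77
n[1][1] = 87.47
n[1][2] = 90.28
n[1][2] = 90.28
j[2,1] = -96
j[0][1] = -22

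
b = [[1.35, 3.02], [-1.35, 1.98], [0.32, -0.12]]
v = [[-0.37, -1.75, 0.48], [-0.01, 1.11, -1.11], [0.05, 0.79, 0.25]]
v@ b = [[2.02, -4.64], [-1.87, 2.3], [-0.92, 1.69]]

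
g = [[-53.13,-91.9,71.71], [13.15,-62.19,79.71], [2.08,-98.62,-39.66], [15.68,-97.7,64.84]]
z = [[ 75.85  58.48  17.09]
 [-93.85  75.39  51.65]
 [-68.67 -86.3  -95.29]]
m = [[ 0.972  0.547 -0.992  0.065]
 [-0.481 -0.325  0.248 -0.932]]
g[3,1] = -97.7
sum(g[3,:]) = -17.180000000000007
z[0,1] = 58.48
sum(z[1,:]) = 33.190000000000005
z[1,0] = -93.85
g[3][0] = 15.68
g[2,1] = -98.62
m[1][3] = -0.932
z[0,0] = 75.85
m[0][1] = 0.547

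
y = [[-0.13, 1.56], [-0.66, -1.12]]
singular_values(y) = [1.94, 0.6]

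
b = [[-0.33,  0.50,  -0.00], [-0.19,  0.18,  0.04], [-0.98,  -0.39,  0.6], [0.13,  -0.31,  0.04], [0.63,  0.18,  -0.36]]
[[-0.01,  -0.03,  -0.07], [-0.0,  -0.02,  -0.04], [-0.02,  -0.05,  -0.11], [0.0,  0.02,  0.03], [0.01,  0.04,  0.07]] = b @[[0.01, 0.04, 0.08], [-0.01, -0.04, -0.09], [-0.02, -0.05, -0.11]]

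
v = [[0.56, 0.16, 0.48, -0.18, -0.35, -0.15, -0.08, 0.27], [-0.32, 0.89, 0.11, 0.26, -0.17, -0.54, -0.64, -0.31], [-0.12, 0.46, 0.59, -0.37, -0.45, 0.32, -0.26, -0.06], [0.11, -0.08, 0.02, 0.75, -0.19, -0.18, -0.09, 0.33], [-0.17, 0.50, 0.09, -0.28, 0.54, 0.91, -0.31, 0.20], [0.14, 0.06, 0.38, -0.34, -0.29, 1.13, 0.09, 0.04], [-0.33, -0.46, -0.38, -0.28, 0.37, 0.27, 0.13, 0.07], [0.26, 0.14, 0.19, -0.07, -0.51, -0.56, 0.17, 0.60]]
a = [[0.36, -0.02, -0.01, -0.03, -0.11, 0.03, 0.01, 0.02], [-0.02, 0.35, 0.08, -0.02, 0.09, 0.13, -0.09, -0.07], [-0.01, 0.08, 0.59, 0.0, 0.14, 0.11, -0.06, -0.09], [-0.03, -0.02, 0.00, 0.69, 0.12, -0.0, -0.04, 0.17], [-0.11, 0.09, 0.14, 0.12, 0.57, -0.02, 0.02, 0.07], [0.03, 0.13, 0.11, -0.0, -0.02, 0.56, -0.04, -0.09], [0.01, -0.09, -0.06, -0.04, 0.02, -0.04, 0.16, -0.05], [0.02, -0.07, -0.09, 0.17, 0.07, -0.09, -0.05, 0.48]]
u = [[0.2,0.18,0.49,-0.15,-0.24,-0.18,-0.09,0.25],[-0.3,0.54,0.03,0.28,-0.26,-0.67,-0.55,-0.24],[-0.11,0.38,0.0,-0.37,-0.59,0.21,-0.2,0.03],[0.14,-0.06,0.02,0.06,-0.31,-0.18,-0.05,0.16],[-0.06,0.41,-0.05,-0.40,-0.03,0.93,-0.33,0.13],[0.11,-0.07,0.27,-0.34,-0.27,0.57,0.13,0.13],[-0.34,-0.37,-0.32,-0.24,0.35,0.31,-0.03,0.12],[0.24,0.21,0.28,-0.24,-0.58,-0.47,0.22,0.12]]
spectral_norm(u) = 1.60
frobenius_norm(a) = 1.52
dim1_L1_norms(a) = [0.59, 0.85, 1.08, 1.07, 1.14, 0.98, 0.47, 1.04]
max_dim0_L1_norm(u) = 3.52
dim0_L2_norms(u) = [0.59, 0.91, 0.71, 0.8, 1.05, 1.44, 0.73, 0.46]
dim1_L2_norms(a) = [0.38, 0.41, 0.63, 0.72, 0.62, 0.59, 0.21, 0.54]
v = a + u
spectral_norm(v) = 1.90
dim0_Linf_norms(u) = [0.34, 0.54, 0.49, 0.4, 0.59, 0.93, 0.55, 0.25]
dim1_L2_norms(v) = [0.91, 1.34, 1.04, 0.88, 1.27, 1.29, 0.88, 1.04]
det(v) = -0.03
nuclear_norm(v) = 7.20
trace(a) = 3.76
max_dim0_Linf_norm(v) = 1.13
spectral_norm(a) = 0.87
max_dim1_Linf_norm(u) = 0.93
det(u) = 0.00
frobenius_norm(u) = 2.49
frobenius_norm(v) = 3.10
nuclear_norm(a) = 3.76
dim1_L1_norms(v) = [2.23, 3.24, 2.63, 1.75, 3.0, 2.47, 2.29, 2.5]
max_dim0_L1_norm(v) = 4.06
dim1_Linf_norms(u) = [0.49, 0.67, 0.59, 0.31, 0.93, 0.57, 0.37, 0.58]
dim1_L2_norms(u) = [0.7, 1.16, 0.85, 0.43, 1.15, 0.8, 0.8, 0.93]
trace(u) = 1.43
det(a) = 0.00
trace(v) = 5.19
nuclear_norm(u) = 5.48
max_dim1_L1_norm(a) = 1.14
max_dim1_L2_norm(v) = 1.34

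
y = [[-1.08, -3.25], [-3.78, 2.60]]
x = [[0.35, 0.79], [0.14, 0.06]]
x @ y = [[-3.36, 0.92], [-0.38, -0.3]]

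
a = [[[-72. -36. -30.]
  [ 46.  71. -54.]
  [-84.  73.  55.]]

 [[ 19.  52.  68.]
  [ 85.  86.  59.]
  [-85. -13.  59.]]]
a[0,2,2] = 55.0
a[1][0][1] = 52.0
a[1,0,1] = 52.0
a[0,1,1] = 71.0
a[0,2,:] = [-84.0, 73.0, 55.0]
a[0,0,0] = -72.0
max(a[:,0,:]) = 68.0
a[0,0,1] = -36.0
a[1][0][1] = 52.0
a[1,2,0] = -85.0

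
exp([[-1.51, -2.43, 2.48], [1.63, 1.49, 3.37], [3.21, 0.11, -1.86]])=[[-2.56, -1.1, -2.72], [3.35, -2.92, 2.30], [-0.97, -1.81, -1.42]]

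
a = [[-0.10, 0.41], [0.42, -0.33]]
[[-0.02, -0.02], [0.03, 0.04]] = a @ [[0.04, 0.06], [-0.03, -0.04]]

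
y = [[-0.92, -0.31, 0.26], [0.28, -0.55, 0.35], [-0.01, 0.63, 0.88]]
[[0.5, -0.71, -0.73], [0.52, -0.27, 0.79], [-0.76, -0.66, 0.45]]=y @ [[-0.19, 0.47, 1.13], [-1.1, 0.17, -0.36], [-0.08, -0.87, 0.78]]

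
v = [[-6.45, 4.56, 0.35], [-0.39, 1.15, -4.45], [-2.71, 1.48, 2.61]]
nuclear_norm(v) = 13.76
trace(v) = -2.69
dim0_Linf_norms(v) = [6.45, 4.56, 4.45]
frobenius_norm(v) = 10.01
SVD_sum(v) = [[-6.43, 4.42, 1.07], [-0.29, 0.2, 0.05], [-2.77, 1.91, 0.46]] + [[-0.02, 0.15, -0.72], [-0.11, 0.94, -4.50], [0.05, -0.45, 2.14]] + [[-0.01, -0.01, -0.00], [0.01, 0.01, 0.00], [0.01, 0.02, 0.00]]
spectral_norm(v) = 8.58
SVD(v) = [[-0.92, -0.14, -0.37], [-0.04, -0.89, 0.45], [-0.4, 0.43, 0.81]] @ diag([8.582190974203039, 5.146591891710713, 0.029832574234069355]) @ [[0.82, -0.56, -0.14], [0.02, -0.2, 0.98], [0.58, 0.8, 0.15]]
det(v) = -1.32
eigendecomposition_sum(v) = [[-7.25,  4.59,  2.98], [-2.0,  1.27,  0.82], [-2.17,  1.37,  0.89]] + [[-0.09, 0.11, 0.21], [-0.13, 0.16, 0.29], [-0.02, 0.03, 0.05]] + [[0.89, -0.14, -2.84], [1.74, -0.27, -5.57], [-0.52, 0.08, 1.67]]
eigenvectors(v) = [[-0.93, 0.57, -0.44],  [-0.26, 0.81, -0.86],  [-0.28, 0.14, 0.26]]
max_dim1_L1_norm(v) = 11.36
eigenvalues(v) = [-5.09, 0.11, 2.28]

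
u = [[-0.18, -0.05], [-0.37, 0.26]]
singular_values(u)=[0.47, 0.14]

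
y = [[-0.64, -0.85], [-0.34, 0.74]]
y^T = [[-0.64, -0.34], [-0.85, 0.74]]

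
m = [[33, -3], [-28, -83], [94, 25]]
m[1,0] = -28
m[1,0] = -28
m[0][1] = -3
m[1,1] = -83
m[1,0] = -28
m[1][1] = -83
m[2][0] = 94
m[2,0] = 94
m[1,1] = -83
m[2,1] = 25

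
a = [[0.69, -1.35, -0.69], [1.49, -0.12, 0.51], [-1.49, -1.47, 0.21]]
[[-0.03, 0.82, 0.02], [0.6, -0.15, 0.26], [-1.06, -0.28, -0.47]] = a @ [[0.44, 0.17, 0.2],[0.27, -0.1, 0.11],[-0.04, -0.82, -0.05]]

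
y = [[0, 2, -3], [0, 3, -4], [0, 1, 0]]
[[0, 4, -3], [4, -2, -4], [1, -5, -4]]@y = [[0, 9, -16], [0, -2, -4], [0, -17, 17]]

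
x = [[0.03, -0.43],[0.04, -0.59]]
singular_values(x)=[0.73, 0.0]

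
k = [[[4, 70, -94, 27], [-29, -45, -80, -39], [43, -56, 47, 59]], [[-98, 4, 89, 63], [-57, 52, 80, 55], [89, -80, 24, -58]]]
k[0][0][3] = 27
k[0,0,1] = 70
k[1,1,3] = 55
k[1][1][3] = 55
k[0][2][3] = 59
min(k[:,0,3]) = 27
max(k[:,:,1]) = 70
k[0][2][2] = 47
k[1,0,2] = 89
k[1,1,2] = 80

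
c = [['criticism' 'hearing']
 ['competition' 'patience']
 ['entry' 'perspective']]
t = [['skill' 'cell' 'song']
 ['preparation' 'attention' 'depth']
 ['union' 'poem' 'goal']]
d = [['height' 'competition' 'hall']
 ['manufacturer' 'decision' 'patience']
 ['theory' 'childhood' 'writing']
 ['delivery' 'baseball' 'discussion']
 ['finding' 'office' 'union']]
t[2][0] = 'union'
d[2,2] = 'writing'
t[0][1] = 'cell'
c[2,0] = 'entry'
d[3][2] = 'discussion'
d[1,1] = 'decision'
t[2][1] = 'poem'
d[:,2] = ['hall', 'patience', 'writing', 'discussion', 'union']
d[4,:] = ['finding', 'office', 'union']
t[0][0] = 'skill'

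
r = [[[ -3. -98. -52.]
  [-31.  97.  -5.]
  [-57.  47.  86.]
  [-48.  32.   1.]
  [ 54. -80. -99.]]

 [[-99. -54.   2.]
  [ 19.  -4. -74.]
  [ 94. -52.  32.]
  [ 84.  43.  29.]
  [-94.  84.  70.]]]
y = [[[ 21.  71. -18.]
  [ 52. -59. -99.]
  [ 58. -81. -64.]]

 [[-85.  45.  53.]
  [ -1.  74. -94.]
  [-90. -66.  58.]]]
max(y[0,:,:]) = 71.0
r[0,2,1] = 47.0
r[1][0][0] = -99.0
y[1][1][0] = -1.0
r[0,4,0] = 54.0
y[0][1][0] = 52.0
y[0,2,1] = -81.0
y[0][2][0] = 58.0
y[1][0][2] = 53.0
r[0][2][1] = 47.0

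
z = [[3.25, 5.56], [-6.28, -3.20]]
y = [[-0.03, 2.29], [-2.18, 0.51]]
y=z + [[-3.28,-3.27], [4.10,3.71]]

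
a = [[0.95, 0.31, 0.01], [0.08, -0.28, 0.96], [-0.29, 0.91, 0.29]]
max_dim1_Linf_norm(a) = 0.96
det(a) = -1.00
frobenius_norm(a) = 1.73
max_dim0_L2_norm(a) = 1.0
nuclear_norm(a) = 3.00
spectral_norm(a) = 1.00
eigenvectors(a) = [[(0.12+0j), -0.71+0.00j, -0.71-0.00j], [-0.80+0.00j, -0.07-0.42j, -0.07+0.42j], [(0.59+0j), (0.05-0.56j), 0.05+0.56j]]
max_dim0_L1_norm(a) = 1.5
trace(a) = 0.96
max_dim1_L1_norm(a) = 1.49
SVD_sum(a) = [[0.28, 0.55, -0.23], [-0.23, -0.45, 0.18], [0.23, 0.45, -0.19]] + [[0.11, 0.08, 0.34], [0.25, 0.2, 0.78], [0.12, 0.09, 0.36]] + [[0.56, -0.33, -0.10], [0.05, -0.03, -0.01], [-0.64, 0.37, 0.11]]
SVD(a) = [[0.65, 0.37, -0.66], [-0.53, 0.85, -0.06], [0.54, 0.39, 0.75]] @ diag([1.0037301734946813, 1.0030283201939623, 0.99391142850116]) @ [[0.42, 0.84, -0.35], [0.3, 0.23, 0.93], [-0.86, 0.49, 0.15]]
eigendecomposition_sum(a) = [[(-0.01+0j), 0.10-0.00j, (-0.07+0j)], [0.10-0.00j, -0.64+0.00j, 0.47-0.00j], [(-0.07+0j), (0.47-0j), (-0.35+0j)]] + [[(0.48+0.1j), (0.11-0.29j), 0.04-0.41j], [-0.01+0.29j, (0.18+0.03j), 0.24-0.02j], [-0.11+0.38j, (0.22+0.1j), 0.32+0.06j]] + [[0.48-0.10j, (0.11+0.29j), 0.04+0.41j],[(-0.01-0.29j), 0.18-0.03j, 0.24+0.02j],[-0.11-0.38j, 0.22-0.10j, 0.32-0.06j]]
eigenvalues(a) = [(-1+0j), (0.98+0.19j), (0.98-0.19j)]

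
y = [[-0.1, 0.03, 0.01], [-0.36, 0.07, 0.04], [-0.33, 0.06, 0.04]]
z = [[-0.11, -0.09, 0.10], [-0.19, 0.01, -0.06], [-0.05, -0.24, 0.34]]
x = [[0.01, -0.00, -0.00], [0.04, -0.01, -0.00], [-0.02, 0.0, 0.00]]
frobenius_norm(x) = 0.05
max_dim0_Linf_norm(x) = 0.04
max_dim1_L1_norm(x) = 0.05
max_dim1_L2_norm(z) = 0.42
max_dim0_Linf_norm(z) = 0.34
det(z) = -0.00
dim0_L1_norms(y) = [0.79, 0.16, 0.09]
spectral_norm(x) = 0.05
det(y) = 0.00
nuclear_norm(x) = 0.05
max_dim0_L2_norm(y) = 0.5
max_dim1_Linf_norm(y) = 0.36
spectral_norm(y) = 0.51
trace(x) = 0.00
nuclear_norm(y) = 0.52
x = z @ y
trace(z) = 0.24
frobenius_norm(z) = 0.50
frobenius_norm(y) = 0.51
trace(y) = 0.01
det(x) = 0.00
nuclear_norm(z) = 0.67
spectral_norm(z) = 0.45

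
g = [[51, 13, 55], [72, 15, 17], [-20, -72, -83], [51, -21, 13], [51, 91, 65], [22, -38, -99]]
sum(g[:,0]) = 227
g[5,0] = 22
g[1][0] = 72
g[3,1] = -21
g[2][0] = -20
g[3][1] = -21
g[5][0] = 22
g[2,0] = -20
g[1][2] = 17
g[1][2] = 17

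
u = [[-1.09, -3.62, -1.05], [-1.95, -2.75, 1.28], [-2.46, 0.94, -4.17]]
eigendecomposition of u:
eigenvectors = [[(0.78+0j),0.13-0.41j,(0.13+0.41j)], [(-0.47+0j),-0.17-0.46j,(-0.17+0.46j)], [(-0.41+0j),0.76+0.00j,(0.76-0j)]]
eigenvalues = [(1.62+0j), (-4.82+0.78j), (-4.82-0.78j)]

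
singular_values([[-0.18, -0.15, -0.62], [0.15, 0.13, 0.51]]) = [0.86, 0.01]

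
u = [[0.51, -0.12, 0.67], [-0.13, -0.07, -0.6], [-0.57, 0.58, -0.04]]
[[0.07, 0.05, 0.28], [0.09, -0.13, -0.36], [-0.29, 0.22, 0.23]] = u @ [[0.41, -0.12, -0.23],[-0.12, 0.28, 0.21],[-0.23, 0.21, 0.63]]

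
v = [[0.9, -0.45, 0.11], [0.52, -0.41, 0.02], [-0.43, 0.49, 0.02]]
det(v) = 0.00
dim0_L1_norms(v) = [1.85, 1.35, 0.15]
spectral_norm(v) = 1.35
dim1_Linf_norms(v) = [0.9, 0.52, 0.49]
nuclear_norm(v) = 1.59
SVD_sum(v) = [[0.83,-0.56,0.06],[0.55,-0.37,0.04],[-0.52,0.35,-0.04]] + [[0.07, 0.11, 0.05], [-0.03, -0.04, -0.02], [0.09, 0.14, 0.06]] + [[-0.00, -0.0, 0.0], [0.00, 0.0, -0.00], [0.0, 0.0, -0.0]]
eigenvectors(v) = [[-0.87,0.31,-0.25], [-0.42,0.51,-0.28], [0.27,-0.80,0.93]]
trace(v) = 0.51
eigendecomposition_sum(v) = [[0.83, -0.29, 0.14], [0.40, -0.14, 0.07], [-0.25, 0.09, -0.04]] + [[0.07, -0.17, -0.03], [0.12, -0.28, -0.05], [-0.19, 0.44, 0.08]] + [[-0.00, 0.01, 0.01], [-0.0, 0.01, 0.01], [0.01, -0.04, -0.02]]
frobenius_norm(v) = 1.37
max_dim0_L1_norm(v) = 1.85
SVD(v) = [[-0.74, 0.62, -0.27], [-0.49, -0.22, 0.84], [0.46, 0.75, 0.47]] @ diag([1.3549361516226615, 0.2302999364253077, 0.0031566292894907528]) @ [[-0.83, 0.56, -0.06], [0.51, 0.79, 0.34], [0.24, 0.25, -0.94]]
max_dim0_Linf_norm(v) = 0.9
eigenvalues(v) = [0.65, -0.13, -0.01]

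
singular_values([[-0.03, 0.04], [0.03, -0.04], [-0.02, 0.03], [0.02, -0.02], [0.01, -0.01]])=[0.09, 0.0]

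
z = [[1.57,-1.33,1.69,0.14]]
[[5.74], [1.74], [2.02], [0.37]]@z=[[9.01, -7.63, 9.70, 0.80], [2.73, -2.31, 2.94, 0.24], [3.17, -2.69, 3.41, 0.28], [0.58, -0.49, 0.63, 0.05]]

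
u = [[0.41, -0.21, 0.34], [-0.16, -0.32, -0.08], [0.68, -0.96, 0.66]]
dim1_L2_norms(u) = [0.57, 0.37, 1.35]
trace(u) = 0.75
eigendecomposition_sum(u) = [[0.39, -0.28, 0.34], [-0.09, 0.06, -0.07], [0.76, -0.55, 0.66]] + [[0.00,0.00,-0.0],[-0.00,-0.0,0.0],[-0.01,-0.00,0.00]] + [[0.01, 0.07, 0.00], [-0.07, -0.38, -0.01], [-0.08, -0.4, -0.01]]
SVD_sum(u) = [[0.28, -0.36, 0.27], [0.05, -0.06, 0.05], [0.72, -0.92, 0.68]] + [[0.13, 0.15, 0.07], [-0.21, -0.26, -0.12], [-0.04, -0.04, -0.02]] + [[0.00,-0.0,-0.00], [0.0,-0.00,-0.00], [-0.0,0.00,0.00]]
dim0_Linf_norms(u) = [0.68, 0.96, 0.66]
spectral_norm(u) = 1.45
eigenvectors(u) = [[-0.45, 0.61, -0.13],[0.10, -0.11, 0.68],[-0.88, -0.79, 0.72]]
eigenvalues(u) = [1.12, 0.01, -0.37]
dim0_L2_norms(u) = [0.81, 1.03, 0.75]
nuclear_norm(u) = 1.87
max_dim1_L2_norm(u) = 1.35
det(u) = -0.00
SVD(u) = [[-0.37, 0.51, -0.78], [-0.06, -0.85, -0.52], [-0.93, -0.14, 0.34]] @ diag([1.4518767931434708, 0.41693523160231294, 0.00433476414079708]) @ [[-0.53, 0.68, -0.5], [0.59, 0.72, 0.35], [-0.6, 0.11, 0.79]]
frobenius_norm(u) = 1.51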